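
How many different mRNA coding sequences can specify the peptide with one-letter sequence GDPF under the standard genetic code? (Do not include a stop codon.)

64

Gly: 4 codons.
Asp: 2 codons.
Pro: 4 codons.
Phe: 2 codons.
4 × 2 × 4 × 2 = 64.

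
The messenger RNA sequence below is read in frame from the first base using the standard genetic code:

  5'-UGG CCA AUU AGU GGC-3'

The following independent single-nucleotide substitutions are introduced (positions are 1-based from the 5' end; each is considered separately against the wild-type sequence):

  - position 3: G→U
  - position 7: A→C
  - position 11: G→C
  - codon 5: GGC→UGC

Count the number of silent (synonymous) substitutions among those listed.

0

Codon 1: UGG (Trp) → UGU (Cys) — missense.
Codon 3: AUU (Ile) → CUU (Leu) — missense.
Codon 4: AGU (Ser) → ACU (Thr) — missense.
Codon 5: GGC (Gly) → UGC (Cys) — missense.
Synonymous: 0 of 4.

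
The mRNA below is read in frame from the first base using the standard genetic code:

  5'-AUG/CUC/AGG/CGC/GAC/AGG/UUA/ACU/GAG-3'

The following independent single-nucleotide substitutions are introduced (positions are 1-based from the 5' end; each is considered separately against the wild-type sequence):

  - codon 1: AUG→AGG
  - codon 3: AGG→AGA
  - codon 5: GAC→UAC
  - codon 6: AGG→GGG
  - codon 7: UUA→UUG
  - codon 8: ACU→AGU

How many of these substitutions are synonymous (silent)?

2

Codon 1: AUG (Met) → AGG (Arg) — missense.
Codon 3: AGG (Arg) → AGA (Arg) — synonymous.
Codon 5: GAC (Asp) → UAC (Tyr) — missense.
Codon 6: AGG (Arg) → GGG (Gly) — missense.
Codon 7: UUA (Leu) → UUG (Leu) — synonymous.
Codon 8: ACU (Thr) → AGU (Ser) — missense.
Synonymous: 2 of 6.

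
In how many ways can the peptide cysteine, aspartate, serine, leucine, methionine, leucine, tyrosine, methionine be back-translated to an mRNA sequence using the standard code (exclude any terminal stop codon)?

1728

Cys: 2 codons.
Asp: 2 codons.
Ser: 6 codons.
Leu: 6 codons.
Met: 1 codon.
Leu: 6 codons.
Tyr: 2 codons.
Met: 1 codon.
2 × 2 × 6 × 6 × 1 × 6 × 2 × 1 = 1728.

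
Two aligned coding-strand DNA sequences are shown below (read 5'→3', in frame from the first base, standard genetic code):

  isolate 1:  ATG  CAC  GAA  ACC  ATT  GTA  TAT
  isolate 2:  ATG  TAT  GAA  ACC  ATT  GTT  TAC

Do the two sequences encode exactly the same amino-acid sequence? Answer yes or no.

Codon 1: ATG Met / ATG Met — identical.
Codon 2: CAC His / TAT Tyr — nonsynonymous.
Codon 3: GAA Glu / GAA Glu — identical.
Codon 4: ACC Thr / ACC Thr — identical.
Codon 5: ATT Ile / ATT Ile — identical.
Codon 6: GTA Val / GTT Val — synonymous.
Codon 7: TAT Tyr / TAC Tyr — synonymous.
Nonsynonymous differences: 1 → different protein.

no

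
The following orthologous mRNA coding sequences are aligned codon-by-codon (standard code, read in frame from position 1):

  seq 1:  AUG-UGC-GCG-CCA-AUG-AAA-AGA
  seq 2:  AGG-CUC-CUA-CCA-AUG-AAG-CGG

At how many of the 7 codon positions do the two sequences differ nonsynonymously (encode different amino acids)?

3

Codon 1: AUG Met / AGG Arg — nonsynonymous.
Codon 2: UGC Cys / CUC Leu — nonsynonymous.
Codon 3: GCG Ala / CUA Leu — nonsynonymous.
Codon 4: CCA Pro / CCA Pro — identical.
Codon 5: AUG Met / AUG Met — identical.
Codon 6: AAA Lys / AAG Lys — synonymous.
Codon 7: AGA Arg / CGG Arg — synonymous.
Nonsynonymous differences: 3.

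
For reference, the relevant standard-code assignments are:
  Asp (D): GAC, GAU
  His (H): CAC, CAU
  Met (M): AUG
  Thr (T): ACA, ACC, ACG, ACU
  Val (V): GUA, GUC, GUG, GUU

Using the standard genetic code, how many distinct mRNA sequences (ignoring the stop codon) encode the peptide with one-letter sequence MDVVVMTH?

Met: 1 codon.
Asp: 2 codons.
Val: 4 codons.
Val: 4 codons.
Val: 4 codons.
Met: 1 codon.
Thr: 4 codons.
His: 2 codons.
1 × 2 × 4 × 4 × 4 × 1 × 4 × 2 = 1024.

1024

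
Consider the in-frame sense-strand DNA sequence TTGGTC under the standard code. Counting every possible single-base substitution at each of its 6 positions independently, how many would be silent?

5

Codon 1 (TTG, Leu): 2 synonymous substitutions.
Codon 2 (GTC, Val): 3 synonymous substitutions.
Total: 2 + 3 = 5.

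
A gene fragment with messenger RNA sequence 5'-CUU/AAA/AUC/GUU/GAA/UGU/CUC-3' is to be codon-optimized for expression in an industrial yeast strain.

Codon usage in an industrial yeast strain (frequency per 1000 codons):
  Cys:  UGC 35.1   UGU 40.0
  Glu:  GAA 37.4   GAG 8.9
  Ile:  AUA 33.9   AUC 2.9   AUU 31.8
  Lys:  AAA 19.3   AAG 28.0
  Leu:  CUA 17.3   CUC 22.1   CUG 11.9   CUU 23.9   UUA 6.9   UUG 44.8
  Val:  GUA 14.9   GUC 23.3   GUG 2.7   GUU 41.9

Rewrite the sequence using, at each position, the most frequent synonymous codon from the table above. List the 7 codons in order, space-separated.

UUG AAG AUA GUU GAA UGU UUG

Codon 1 (Leu): best is UUG at 44.8.
Codon 2 (Lys): best is AAG at 28.0.
Codon 3 (Ile): best is AUA at 33.9.
Codon 4 (Val): best is GUU at 41.9.
Codon 5 (Glu): best is GAA at 37.4.
Codon 6 (Cys): best is UGU at 40.0.
Codon 7 (Leu): best is UUG at 44.8.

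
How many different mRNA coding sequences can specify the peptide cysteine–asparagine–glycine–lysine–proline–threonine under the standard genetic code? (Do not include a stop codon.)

Cys: 2 codons.
Asn: 2 codons.
Gly: 4 codons.
Lys: 2 codons.
Pro: 4 codons.
Thr: 4 codons.
2 × 2 × 4 × 2 × 4 × 4 = 512.

512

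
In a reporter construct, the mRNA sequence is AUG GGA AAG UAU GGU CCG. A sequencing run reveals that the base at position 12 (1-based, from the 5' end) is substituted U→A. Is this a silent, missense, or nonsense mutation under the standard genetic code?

Position 12 falls in codon 4: UAU → Tyr.
After the substitution the codon is UAA → Stop.
The new codon is a stop codon, so this is a nonsense mutation.

nonsense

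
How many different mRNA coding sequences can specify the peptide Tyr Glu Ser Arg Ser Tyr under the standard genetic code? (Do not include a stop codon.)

Tyr: 2 codons.
Glu: 2 codons.
Ser: 6 codons.
Arg: 6 codons.
Ser: 6 codons.
Tyr: 2 codons.
2 × 2 × 6 × 6 × 6 × 2 = 1728.

1728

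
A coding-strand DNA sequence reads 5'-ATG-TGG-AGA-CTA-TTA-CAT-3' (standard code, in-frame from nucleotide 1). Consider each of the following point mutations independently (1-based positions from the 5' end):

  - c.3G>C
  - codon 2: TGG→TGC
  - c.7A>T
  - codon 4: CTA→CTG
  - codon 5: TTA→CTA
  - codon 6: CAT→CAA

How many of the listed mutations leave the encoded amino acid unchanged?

Codon 1: ATG (Met) → ATC (Ile) — missense.
Codon 2: TGG (Trp) → TGC (Cys) — missense.
Codon 3: AGA (Arg) → TGA (Stop) — nonsense.
Codon 4: CTA (Leu) → CTG (Leu) — synonymous.
Codon 5: TTA (Leu) → CTA (Leu) — synonymous.
Codon 6: CAT (His) → CAA (Gln) — missense.
Synonymous: 2 of 6.

2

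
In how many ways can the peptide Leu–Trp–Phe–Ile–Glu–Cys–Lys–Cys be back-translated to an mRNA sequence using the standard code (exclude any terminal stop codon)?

576

Leu: 6 codons.
Trp: 1 codon.
Phe: 2 codons.
Ile: 3 codons.
Glu: 2 codons.
Cys: 2 codons.
Lys: 2 codons.
Cys: 2 codons.
6 × 1 × 2 × 3 × 2 × 2 × 2 × 2 = 576.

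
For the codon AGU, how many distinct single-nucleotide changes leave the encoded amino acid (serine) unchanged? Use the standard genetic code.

1

Position 1: none → 0 synonymous.
Position 2: none → 0 synonymous.
Position 3: AGC → 1 synonymous.
Total: 0 + 0 + 1 = 1.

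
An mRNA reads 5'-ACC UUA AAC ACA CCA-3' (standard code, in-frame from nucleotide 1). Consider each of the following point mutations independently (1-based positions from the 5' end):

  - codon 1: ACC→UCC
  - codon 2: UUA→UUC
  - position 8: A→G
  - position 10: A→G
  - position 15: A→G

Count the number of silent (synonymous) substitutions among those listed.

Codon 1: ACC (Thr) → UCC (Ser) — missense.
Codon 2: UUA (Leu) → UUC (Phe) — missense.
Codon 3: AAC (Asn) → AGC (Ser) — missense.
Codon 4: ACA (Thr) → GCA (Ala) — missense.
Codon 5: CCA (Pro) → CCG (Pro) — synonymous.
Synonymous: 1 of 5.

1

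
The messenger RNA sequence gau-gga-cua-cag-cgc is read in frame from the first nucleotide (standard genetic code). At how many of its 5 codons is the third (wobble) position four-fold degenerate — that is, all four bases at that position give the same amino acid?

3

Codon 1 GAU (Asp): third position 2-fold.
Codon 2 GGA (Gly): third position 4-fold.
Codon 3 CUA (Leu): third position 4-fold.
Codon 4 CAG (Gln): third position 2-fold.
Codon 5 CGC (Arg): third position 4-fold.
Four-fold degenerate third positions: 3.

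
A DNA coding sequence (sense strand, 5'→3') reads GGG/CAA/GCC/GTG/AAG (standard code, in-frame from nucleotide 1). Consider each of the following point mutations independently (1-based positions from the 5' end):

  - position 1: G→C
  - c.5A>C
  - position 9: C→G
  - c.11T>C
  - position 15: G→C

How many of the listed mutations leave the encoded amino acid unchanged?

1

Codon 1: GGG (Gly) → CGG (Arg) — missense.
Codon 2: CAA (Gln) → CCA (Pro) — missense.
Codon 3: GCC (Ala) → GCG (Ala) — synonymous.
Codon 4: GTG (Val) → GCG (Ala) — missense.
Codon 5: AAG (Lys) → AAC (Asn) — missense.
Synonymous: 1 of 5.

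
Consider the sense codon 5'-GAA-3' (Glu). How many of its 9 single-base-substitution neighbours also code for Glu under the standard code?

Position 1: none → 0 synonymous.
Position 2: none → 0 synonymous.
Position 3: GAG → 1 synonymous.
Total: 0 + 0 + 1 = 1.

1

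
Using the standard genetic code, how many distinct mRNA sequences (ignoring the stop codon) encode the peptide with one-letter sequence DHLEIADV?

Asp: 2 codons.
His: 2 codons.
Leu: 6 codons.
Glu: 2 codons.
Ile: 3 codons.
Ala: 4 codons.
Asp: 2 codons.
Val: 4 codons.
2 × 2 × 6 × 2 × 3 × 4 × 2 × 4 = 4608.

4608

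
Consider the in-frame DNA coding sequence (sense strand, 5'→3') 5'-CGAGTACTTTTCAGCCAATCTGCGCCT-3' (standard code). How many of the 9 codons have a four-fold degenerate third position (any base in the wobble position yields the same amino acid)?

6

Codon 1 CGA (Arg): third position 4-fold.
Codon 2 GTA (Val): third position 4-fold.
Codon 3 CTT (Leu): third position 4-fold.
Codon 4 TTC (Phe): third position 2-fold.
Codon 5 AGC (Ser): third position 2-fold.
Codon 6 CAA (Gln): third position 2-fold.
Codon 7 TCT (Ser): third position 4-fold.
Codon 8 GCG (Ala): third position 4-fold.
Codon 9 CCT (Pro): third position 4-fold.
Four-fold degenerate third positions: 6.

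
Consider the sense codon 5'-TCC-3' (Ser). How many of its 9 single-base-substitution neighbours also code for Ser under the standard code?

3

Position 1: none → 0 synonymous.
Position 2: none → 0 synonymous.
Position 3: TCT, TCA, TCG → 3 synonymous.
Total: 0 + 0 + 3 = 3.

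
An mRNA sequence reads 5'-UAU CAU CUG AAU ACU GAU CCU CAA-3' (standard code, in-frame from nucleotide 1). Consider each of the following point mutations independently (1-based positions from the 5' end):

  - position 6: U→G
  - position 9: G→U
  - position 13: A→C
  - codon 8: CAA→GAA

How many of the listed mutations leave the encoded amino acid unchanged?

Codon 2: CAU (His) → CAG (Gln) — missense.
Codon 3: CUG (Leu) → CUU (Leu) — synonymous.
Codon 5: ACU (Thr) → CCU (Pro) — missense.
Codon 8: CAA (Gln) → GAA (Glu) — missense.
Synonymous: 1 of 4.

1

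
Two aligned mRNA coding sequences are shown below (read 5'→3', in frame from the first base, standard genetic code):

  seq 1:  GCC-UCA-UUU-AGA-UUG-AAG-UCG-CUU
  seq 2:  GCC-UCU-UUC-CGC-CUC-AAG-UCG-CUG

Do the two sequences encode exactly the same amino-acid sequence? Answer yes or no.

Codon 1: GCC Ala / GCC Ala — identical.
Codon 2: UCA Ser / UCU Ser — synonymous.
Codon 3: UUU Phe / UUC Phe — synonymous.
Codon 4: AGA Arg / CGC Arg — synonymous.
Codon 5: UUG Leu / CUC Leu — synonymous.
Codon 6: AAG Lys / AAG Lys — identical.
Codon 7: UCG Ser / UCG Ser — identical.
Codon 8: CUU Leu / CUG Leu — synonymous.
Nonsynonymous differences: 0 → same protein.

yes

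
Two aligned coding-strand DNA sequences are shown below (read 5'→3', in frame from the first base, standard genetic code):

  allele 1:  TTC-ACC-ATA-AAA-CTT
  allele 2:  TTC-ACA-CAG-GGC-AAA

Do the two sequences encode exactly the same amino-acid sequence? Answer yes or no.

no

Codon 1: TTC Phe / TTC Phe — identical.
Codon 2: ACC Thr / ACA Thr — synonymous.
Codon 3: ATA Ile / CAG Gln — nonsynonymous.
Codon 4: AAA Lys / GGC Gly — nonsynonymous.
Codon 5: CTT Leu / AAA Lys — nonsynonymous.
Nonsynonymous differences: 3 → different protein.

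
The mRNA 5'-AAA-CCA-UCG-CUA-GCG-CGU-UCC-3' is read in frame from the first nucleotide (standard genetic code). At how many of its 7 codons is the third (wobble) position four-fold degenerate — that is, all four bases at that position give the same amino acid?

Codon 1 AAA (Lys): third position 2-fold.
Codon 2 CCA (Pro): third position 4-fold.
Codon 3 UCG (Ser): third position 4-fold.
Codon 4 CUA (Leu): third position 4-fold.
Codon 5 GCG (Ala): third position 4-fold.
Codon 6 CGU (Arg): third position 4-fold.
Codon 7 UCC (Ser): third position 4-fold.
Four-fold degenerate third positions: 6.

6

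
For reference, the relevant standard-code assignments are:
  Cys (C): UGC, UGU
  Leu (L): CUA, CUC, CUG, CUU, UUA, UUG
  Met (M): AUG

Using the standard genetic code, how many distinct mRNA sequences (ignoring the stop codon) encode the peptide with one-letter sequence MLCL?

72

Met: 1 codon.
Leu: 6 codons.
Cys: 2 codons.
Leu: 6 codons.
1 × 6 × 2 × 6 = 72.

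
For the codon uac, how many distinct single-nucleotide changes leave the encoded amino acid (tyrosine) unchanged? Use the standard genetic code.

1

Position 1: none → 0 synonymous.
Position 2: none → 0 synonymous.
Position 3: UAU → 1 synonymous.
Total: 0 + 0 + 1 = 1.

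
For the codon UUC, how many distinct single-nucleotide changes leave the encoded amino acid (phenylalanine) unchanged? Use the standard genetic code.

1

Position 1: none → 0 synonymous.
Position 2: none → 0 synonymous.
Position 3: UUU → 1 synonymous.
Total: 0 + 0 + 1 = 1.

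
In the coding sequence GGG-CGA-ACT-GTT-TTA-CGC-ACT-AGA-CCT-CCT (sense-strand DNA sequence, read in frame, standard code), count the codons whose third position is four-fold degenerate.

Codon 1 GGG (Gly): third position 4-fold.
Codon 2 CGA (Arg): third position 4-fold.
Codon 3 ACT (Thr): third position 4-fold.
Codon 4 GTT (Val): third position 4-fold.
Codon 5 TTA (Leu): third position 2-fold.
Codon 6 CGC (Arg): third position 4-fold.
Codon 7 ACT (Thr): third position 4-fold.
Codon 8 AGA (Arg): third position 2-fold.
Codon 9 CCT (Pro): third position 4-fold.
Codon 10 CCT (Pro): third position 4-fold.
Four-fold degenerate third positions: 8.

8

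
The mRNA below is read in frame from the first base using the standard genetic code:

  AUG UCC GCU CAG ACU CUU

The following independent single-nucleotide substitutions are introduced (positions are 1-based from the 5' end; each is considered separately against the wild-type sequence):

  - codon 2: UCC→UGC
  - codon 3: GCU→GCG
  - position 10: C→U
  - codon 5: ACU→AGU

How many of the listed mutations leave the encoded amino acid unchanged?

1

Codon 2: UCC (Ser) → UGC (Cys) — missense.
Codon 3: GCU (Ala) → GCG (Ala) — synonymous.
Codon 4: CAG (Gln) → UAG (Stop) — nonsense.
Codon 5: ACU (Thr) → AGU (Ser) — missense.
Synonymous: 1 of 4.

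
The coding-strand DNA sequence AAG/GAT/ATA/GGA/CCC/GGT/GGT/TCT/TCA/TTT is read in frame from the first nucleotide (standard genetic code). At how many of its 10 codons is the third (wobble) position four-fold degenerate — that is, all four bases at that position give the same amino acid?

Codon 1 AAG (Lys): third position 2-fold.
Codon 2 GAT (Asp): third position 2-fold.
Codon 3 ATA (Ile): third position 3-fold.
Codon 4 GGA (Gly): third position 4-fold.
Codon 5 CCC (Pro): third position 4-fold.
Codon 6 GGT (Gly): third position 4-fold.
Codon 7 GGT (Gly): third position 4-fold.
Codon 8 TCT (Ser): third position 4-fold.
Codon 9 TCA (Ser): third position 4-fold.
Codon 10 TTT (Phe): third position 2-fold.
Four-fold degenerate third positions: 6.

6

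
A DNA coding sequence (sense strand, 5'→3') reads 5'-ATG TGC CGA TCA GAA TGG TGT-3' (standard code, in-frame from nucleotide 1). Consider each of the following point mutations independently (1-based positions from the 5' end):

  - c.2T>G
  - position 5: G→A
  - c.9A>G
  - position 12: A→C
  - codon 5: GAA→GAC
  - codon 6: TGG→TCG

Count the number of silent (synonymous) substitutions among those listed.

2

Codon 1: ATG (Met) → AGG (Arg) — missense.
Codon 2: TGC (Cys) → TAC (Tyr) — missense.
Codon 3: CGA (Arg) → CGG (Arg) — synonymous.
Codon 4: TCA (Ser) → TCC (Ser) — synonymous.
Codon 5: GAA (Glu) → GAC (Asp) — missense.
Codon 6: TGG (Trp) → TCG (Ser) — missense.
Synonymous: 2 of 6.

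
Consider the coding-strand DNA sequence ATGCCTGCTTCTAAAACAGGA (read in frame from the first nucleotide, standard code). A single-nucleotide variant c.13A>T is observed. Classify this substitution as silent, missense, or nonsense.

Position 13 falls in codon 5: AAA → Lys.
After the substitution the codon is TAA → Stop.
The new codon is a stop codon, so this is a nonsense mutation.

nonsense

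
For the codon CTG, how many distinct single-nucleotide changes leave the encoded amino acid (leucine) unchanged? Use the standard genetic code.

Position 1: TTG → 1 synonymous.
Position 2: none → 0 synonymous.
Position 3: CTT, CTC, CTA → 3 synonymous.
Total: 1 + 0 + 3 = 4.

4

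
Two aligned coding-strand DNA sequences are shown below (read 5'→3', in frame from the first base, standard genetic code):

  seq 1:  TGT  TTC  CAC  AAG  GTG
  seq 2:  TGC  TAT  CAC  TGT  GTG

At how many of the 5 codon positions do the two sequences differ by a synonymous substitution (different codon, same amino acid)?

1

Codon 1: TGT Cys / TGC Cys — synonymous.
Codon 2: TTC Phe / TAT Tyr — nonsynonymous.
Codon 3: CAC His / CAC His — identical.
Codon 4: AAG Lys / TGT Cys — nonsynonymous.
Codon 5: GTG Val / GTG Val — identical.
Synonymous differences: 1.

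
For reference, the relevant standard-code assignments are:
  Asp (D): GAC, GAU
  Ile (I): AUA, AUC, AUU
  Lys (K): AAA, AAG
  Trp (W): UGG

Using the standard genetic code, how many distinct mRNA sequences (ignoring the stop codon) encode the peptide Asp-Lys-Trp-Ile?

Asp: 2 codons.
Lys: 2 codons.
Trp: 1 codon.
Ile: 3 codons.
2 × 2 × 1 × 3 = 12.

12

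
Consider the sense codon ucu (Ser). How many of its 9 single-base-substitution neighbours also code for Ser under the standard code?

Position 1: none → 0 synonymous.
Position 2: none → 0 synonymous.
Position 3: UCC, UCA, UCG → 3 synonymous.
Total: 0 + 0 + 3 = 3.

3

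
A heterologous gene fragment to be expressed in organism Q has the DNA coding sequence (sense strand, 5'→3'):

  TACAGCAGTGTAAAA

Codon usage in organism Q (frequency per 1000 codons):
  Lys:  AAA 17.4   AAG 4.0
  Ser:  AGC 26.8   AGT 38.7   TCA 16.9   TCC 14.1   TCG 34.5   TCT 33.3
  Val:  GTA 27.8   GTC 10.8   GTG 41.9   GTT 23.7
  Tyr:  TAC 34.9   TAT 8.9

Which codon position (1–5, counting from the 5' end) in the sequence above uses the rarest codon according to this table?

5

Codon 1 TAC (Tyr): 34.9 per 1000.
Codon 2 AGC (Ser): 26.8 per 1000.
Codon 3 AGT (Ser): 38.7 per 1000.
Codon 4 GTA (Val): 27.8 per 1000.
Codon 5 AAA (Lys): 17.4 per 1000.
Lowest frequency is 17.4 at codon 5.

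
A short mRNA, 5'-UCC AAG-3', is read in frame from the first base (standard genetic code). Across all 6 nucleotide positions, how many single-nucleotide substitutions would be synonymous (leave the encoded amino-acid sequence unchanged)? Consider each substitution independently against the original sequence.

Codon 1 (UCC, Ser): 3 synonymous substitutions.
Codon 2 (AAG, Lys): 1 synonymous substitution.
Total: 3 + 1 = 4.

4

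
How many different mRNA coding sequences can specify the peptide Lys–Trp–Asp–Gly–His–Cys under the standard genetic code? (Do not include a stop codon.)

64

Lys: 2 codons.
Trp: 1 codon.
Asp: 2 codons.
Gly: 4 codons.
His: 2 codons.
Cys: 2 codons.
2 × 1 × 2 × 4 × 2 × 2 = 64.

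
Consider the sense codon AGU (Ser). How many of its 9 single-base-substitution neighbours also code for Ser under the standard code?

Position 1: none → 0 synonymous.
Position 2: none → 0 synonymous.
Position 3: AGC → 1 synonymous.
Total: 0 + 0 + 1 = 1.

1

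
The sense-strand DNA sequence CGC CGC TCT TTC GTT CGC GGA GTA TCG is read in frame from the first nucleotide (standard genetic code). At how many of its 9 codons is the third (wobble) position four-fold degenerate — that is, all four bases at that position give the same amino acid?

Codon 1 CGC (Arg): third position 4-fold.
Codon 2 CGC (Arg): third position 4-fold.
Codon 3 TCT (Ser): third position 4-fold.
Codon 4 TTC (Phe): third position 2-fold.
Codon 5 GTT (Val): third position 4-fold.
Codon 6 CGC (Arg): third position 4-fold.
Codon 7 GGA (Gly): third position 4-fold.
Codon 8 GTA (Val): third position 4-fold.
Codon 9 TCG (Ser): third position 4-fold.
Four-fold degenerate third positions: 8.

8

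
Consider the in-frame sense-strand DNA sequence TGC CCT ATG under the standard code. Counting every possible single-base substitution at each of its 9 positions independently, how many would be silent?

4

Codon 1 (TGC, Cys): 1 synonymous substitution.
Codon 2 (CCT, Pro): 3 synonymous substitutions.
Codon 3 (ATG, Met): 0 synonymous substitutions.
Total: 1 + 3 + 0 = 4.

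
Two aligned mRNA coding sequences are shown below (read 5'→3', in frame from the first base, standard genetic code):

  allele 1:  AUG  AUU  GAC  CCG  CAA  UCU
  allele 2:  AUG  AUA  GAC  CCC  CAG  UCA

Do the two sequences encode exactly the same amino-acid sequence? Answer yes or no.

Codon 1: AUG Met / AUG Met — identical.
Codon 2: AUU Ile / AUA Ile — synonymous.
Codon 3: GAC Asp / GAC Asp — identical.
Codon 4: CCG Pro / CCC Pro — synonymous.
Codon 5: CAA Gln / CAG Gln — synonymous.
Codon 6: UCU Ser / UCA Ser — synonymous.
Nonsynonymous differences: 0 → same protein.

yes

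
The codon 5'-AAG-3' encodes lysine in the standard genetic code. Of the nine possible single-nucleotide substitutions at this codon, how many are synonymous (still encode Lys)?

1

Position 1: none → 0 synonymous.
Position 2: none → 0 synonymous.
Position 3: AAA → 1 synonymous.
Total: 0 + 0 + 1 = 1.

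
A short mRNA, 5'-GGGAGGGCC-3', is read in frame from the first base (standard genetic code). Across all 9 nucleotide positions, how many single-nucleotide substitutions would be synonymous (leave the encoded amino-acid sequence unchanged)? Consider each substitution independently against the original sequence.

8

Codon 1 (GGG, Gly): 3 synonymous substitutions.
Codon 2 (AGG, Arg): 2 synonymous substitutions.
Codon 3 (GCC, Ala): 3 synonymous substitutions.
Total: 3 + 2 + 3 = 8.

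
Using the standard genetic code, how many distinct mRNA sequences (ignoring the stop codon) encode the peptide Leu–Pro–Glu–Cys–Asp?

192

Leu: 6 codons.
Pro: 4 codons.
Glu: 2 codons.
Cys: 2 codons.
Asp: 2 codons.
6 × 4 × 2 × 2 × 2 = 192.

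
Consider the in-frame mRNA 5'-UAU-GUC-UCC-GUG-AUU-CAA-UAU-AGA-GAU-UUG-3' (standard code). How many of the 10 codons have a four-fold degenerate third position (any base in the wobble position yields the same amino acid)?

3

Codon 1 UAU (Tyr): third position 2-fold.
Codon 2 GUC (Val): third position 4-fold.
Codon 3 UCC (Ser): third position 4-fold.
Codon 4 GUG (Val): third position 4-fold.
Codon 5 AUU (Ile): third position 3-fold.
Codon 6 CAA (Gln): third position 2-fold.
Codon 7 UAU (Tyr): third position 2-fold.
Codon 8 AGA (Arg): third position 2-fold.
Codon 9 GAU (Asp): third position 2-fold.
Codon 10 UUG (Leu): third position 2-fold.
Four-fold degenerate third positions: 3.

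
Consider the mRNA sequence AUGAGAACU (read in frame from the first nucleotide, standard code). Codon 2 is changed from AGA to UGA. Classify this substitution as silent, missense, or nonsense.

nonsense

Position 4 falls in codon 2: AGA → Arg.
After the substitution the codon is UGA → Stop.
The new codon is a stop codon, so this is a nonsense mutation.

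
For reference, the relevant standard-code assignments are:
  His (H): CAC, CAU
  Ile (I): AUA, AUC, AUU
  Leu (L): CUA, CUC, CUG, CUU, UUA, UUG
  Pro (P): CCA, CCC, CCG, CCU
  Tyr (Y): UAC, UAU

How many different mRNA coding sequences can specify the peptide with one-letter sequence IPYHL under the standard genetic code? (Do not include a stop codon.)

288

Ile: 3 codons.
Pro: 4 codons.
Tyr: 2 codons.
His: 2 codons.
Leu: 6 codons.
3 × 4 × 2 × 2 × 6 = 288.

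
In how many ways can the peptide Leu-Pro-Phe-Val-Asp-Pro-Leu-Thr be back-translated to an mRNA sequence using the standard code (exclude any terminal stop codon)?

36864

Leu: 6 codons.
Pro: 4 codons.
Phe: 2 codons.
Val: 4 codons.
Asp: 2 codons.
Pro: 4 codons.
Leu: 6 codons.
Thr: 4 codons.
6 × 4 × 2 × 4 × 2 × 4 × 6 × 4 = 36864.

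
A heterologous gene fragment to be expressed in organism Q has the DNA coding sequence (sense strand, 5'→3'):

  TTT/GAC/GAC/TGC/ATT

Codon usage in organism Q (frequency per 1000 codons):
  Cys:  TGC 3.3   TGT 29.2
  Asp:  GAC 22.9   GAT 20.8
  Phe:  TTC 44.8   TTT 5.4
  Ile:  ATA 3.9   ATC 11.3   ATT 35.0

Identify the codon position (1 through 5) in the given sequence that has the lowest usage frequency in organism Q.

Codon 1 TTT (Phe): 5.4 per 1000.
Codon 2 GAC (Asp): 22.9 per 1000.
Codon 3 GAC (Asp): 22.9 per 1000.
Codon 4 TGC (Cys): 3.3 per 1000.
Codon 5 ATT (Ile): 35.0 per 1000.
Lowest frequency is 3.3 at codon 4.

4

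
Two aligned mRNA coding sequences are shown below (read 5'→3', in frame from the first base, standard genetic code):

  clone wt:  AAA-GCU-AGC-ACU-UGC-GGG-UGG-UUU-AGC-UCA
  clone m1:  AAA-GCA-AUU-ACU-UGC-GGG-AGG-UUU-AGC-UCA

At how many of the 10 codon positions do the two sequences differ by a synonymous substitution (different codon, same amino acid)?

Codon 1: AAA Lys / AAA Lys — identical.
Codon 2: GCU Ala / GCA Ala — synonymous.
Codon 3: AGC Ser / AUU Ile — nonsynonymous.
Codon 4: ACU Thr / ACU Thr — identical.
Codon 5: UGC Cys / UGC Cys — identical.
Codon 6: GGG Gly / GGG Gly — identical.
Codon 7: UGG Trp / AGG Arg — nonsynonymous.
Codon 8: UUU Phe / UUU Phe — identical.
Codon 9: AGC Ser / AGC Ser — identical.
Codon 10: UCA Ser / UCA Ser — identical.
Synonymous differences: 1.

1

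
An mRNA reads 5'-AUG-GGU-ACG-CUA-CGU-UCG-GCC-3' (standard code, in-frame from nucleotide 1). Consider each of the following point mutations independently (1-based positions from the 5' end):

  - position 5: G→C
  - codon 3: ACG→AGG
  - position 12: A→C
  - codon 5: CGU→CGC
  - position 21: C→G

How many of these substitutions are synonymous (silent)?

3

Codon 2: GGU (Gly) → GCU (Ala) — missense.
Codon 3: ACG (Thr) → AGG (Arg) — missense.
Codon 4: CUA (Leu) → CUC (Leu) — synonymous.
Codon 5: CGU (Arg) → CGC (Arg) — synonymous.
Codon 7: GCC (Ala) → GCG (Ala) — synonymous.
Synonymous: 3 of 5.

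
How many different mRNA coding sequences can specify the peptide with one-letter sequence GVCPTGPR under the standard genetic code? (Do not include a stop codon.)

49152

Gly: 4 codons.
Val: 4 codons.
Cys: 2 codons.
Pro: 4 codons.
Thr: 4 codons.
Gly: 4 codons.
Pro: 4 codons.
Arg: 6 codons.
4 × 4 × 2 × 4 × 4 × 4 × 4 × 6 = 49152.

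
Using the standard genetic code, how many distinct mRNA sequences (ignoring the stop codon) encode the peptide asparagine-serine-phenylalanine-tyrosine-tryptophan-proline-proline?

Asn: 2 codons.
Ser: 6 codons.
Phe: 2 codons.
Tyr: 2 codons.
Trp: 1 codon.
Pro: 4 codons.
Pro: 4 codons.
2 × 6 × 2 × 2 × 1 × 4 × 4 = 768.

768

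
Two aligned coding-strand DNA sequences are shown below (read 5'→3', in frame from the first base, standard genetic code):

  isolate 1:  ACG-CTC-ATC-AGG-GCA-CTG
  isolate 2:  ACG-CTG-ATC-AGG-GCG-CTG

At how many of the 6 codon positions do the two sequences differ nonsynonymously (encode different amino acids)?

Codon 1: ACG Thr / ACG Thr — identical.
Codon 2: CTC Leu / CTG Leu — synonymous.
Codon 3: ATC Ile / ATC Ile — identical.
Codon 4: AGG Arg / AGG Arg — identical.
Codon 5: GCA Ala / GCG Ala — synonymous.
Codon 6: CTG Leu / CTG Leu — identical.
Nonsynonymous differences: 0.

0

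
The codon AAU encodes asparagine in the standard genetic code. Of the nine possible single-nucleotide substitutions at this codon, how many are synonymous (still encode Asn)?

1

Position 1: none → 0 synonymous.
Position 2: none → 0 synonymous.
Position 3: AAC → 1 synonymous.
Total: 0 + 0 + 1 = 1.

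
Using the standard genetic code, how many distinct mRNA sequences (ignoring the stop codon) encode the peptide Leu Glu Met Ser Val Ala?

Leu: 6 codons.
Glu: 2 codons.
Met: 1 codon.
Ser: 6 codons.
Val: 4 codons.
Ala: 4 codons.
6 × 2 × 1 × 6 × 4 × 4 = 1152.

1152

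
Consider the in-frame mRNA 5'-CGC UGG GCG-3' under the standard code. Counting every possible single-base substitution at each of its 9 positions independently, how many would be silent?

Codon 1 (CGC, Arg): 3 synonymous substitutions.
Codon 2 (UGG, Trp): 0 synonymous substitutions.
Codon 3 (GCG, Ala): 3 synonymous substitutions.
Total: 3 + 0 + 3 = 6.

6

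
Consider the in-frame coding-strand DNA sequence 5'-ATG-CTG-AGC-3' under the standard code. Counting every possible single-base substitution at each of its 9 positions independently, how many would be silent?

5

Codon 1 (ATG, Met): 0 synonymous substitutions.
Codon 2 (CTG, Leu): 4 synonymous substitutions.
Codon 3 (AGC, Ser): 1 synonymous substitution.
Total: 0 + 4 + 1 = 5.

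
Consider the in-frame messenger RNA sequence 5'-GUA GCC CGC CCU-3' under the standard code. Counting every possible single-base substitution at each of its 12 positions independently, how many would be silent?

12

Codon 1 (GUA, Val): 3 synonymous substitutions.
Codon 2 (GCC, Ala): 3 synonymous substitutions.
Codon 3 (CGC, Arg): 3 synonymous substitutions.
Codon 4 (CCU, Pro): 3 synonymous substitutions.
Total: 3 + 3 + 3 + 3 = 12.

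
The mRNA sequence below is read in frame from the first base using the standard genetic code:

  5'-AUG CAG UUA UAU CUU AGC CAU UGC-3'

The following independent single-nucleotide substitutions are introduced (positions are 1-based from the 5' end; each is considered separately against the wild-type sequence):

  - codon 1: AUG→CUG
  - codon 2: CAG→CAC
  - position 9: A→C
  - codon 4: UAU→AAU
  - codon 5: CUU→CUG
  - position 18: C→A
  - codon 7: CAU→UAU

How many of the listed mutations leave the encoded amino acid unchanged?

1

Codon 1: AUG (Met) → CUG (Leu) — missense.
Codon 2: CAG (Gln) → CAC (His) — missense.
Codon 3: UUA (Leu) → UUC (Phe) — missense.
Codon 4: UAU (Tyr) → AAU (Asn) — missense.
Codon 5: CUU (Leu) → CUG (Leu) — synonymous.
Codon 6: AGC (Ser) → AGA (Arg) — missense.
Codon 7: CAU (His) → UAU (Tyr) — missense.
Synonymous: 1 of 7.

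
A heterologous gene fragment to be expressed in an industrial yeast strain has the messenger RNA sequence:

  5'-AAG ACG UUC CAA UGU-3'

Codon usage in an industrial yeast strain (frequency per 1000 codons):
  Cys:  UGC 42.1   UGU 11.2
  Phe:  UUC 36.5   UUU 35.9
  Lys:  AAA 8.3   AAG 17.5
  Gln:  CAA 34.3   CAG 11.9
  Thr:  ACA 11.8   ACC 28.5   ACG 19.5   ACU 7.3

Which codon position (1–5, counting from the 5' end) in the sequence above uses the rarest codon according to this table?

Codon 1 AAG (Lys): 17.5 per 1000.
Codon 2 ACG (Thr): 19.5 per 1000.
Codon 3 UUC (Phe): 36.5 per 1000.
Codon 4 CAA (Gln): 34.3 per 1000.
Codon 5 UGU (Cys): 11.2 per 1000.
Lowest frequency is 11.2 at codon 5.

5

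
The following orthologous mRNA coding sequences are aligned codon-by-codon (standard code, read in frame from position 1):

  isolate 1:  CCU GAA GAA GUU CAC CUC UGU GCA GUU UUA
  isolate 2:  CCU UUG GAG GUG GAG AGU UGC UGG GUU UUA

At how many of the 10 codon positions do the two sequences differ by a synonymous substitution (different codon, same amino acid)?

Codon 1: CCU Pro / CCU Pro — identical.
Codon 2: GAA Glu / UUG Leu — nonsynonymous.
Codon 3: GAA Glu / GAG Glu — synonymous.
Codon 4: GUU Val / GUG Val — synonymous.
Codon 5: CAC His / GAG Glu — nonsynonymous.
Codon 6: CUC Leu / AGU Ser — nonsynonymous.
Codon 7: UGU Cys / UGC Cys — synonymous.
Codon 8: GCA Ala / UGG Trp — nonsynonymous.
Codon 9: GUU Val / GUU Val — identical.
Codon 10: UUA Leu / UUA Leu — identical.
Synonymous differences: 3.

3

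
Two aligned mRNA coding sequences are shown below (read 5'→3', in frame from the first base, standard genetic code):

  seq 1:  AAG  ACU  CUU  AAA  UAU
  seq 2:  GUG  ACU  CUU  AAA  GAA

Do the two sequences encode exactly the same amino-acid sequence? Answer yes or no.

no

Codon 1: AAG Lys / GUG Val — nonsynonymous.
Codon 2: ACU Thr / ACU Thr — identical.
Codon 3: CUU Leu / CUU Leu — identical.
Codon 4: AAA Lys / AAA Lys — identical.
Codon 5: UAU Tyr / GAA Glu — nonsynonymous.
Nonsynonymous differences: 2 → different protein.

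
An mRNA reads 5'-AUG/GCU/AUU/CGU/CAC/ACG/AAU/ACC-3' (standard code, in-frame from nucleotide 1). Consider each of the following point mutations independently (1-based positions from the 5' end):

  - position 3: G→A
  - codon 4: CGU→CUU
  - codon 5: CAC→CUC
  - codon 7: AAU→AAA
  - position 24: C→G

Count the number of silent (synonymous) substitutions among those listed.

1

Codon 1: AUG (Met) → AUA (Ile) — missense.
Codon 4: CGU (Arg) → CUU (Leu) — missense.
Codon 5: CAC (His) → CUC (Leu) — missense.
Codon 7: AAU (Asn) → AAA (Lys) — missense.
Codon 8: ACC (Thr) → ACG (Thr) — synonymous.
Synonymous: 1 of 5.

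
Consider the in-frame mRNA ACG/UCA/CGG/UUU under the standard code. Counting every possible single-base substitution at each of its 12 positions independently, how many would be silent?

Codon 1 (ACG, Thr): 3 synonymous substitutions.
Codon 2 (UCA, Ser): 3 synonymous substitutions.
Codon 3 (CGG, Arg): 4 synonymous substitutions.
Codon 4 (UUU, Phe): 1 synonymous substitution.
Total: 3 + 3 + 4 + 1 = 11.

11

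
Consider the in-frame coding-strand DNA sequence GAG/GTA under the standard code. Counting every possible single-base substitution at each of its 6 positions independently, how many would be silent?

4

Codon 1 (GAG, Glu): 1 synonymous substitution.
Codon 2 (GTA, Val): 3 synonymous substitutions.
Total: 1 + 3 = 4.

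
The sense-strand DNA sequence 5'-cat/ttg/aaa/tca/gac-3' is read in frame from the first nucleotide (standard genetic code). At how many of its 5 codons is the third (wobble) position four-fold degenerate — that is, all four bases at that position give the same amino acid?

Codon 1 CAT (His): third position 2-fold.
Codon 2 TTG (Leu): third position 2-fold.
Codon 3 AAA (Lys): third position 2-fold.
Codon 4 TCA (Ser): third position 4-fold.
Codon 5 GAC (Asp): third position 2-fold.
Four-fold degenerate third positions: 1.

1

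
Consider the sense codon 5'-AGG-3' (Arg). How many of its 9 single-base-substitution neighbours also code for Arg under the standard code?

2

Position 1: CGG → 1 synonymous.
Position 2: none → 0 synonymous.
Position 3: AGA → 1 synonymous.
Total: 1 + 0 + 1 = 2.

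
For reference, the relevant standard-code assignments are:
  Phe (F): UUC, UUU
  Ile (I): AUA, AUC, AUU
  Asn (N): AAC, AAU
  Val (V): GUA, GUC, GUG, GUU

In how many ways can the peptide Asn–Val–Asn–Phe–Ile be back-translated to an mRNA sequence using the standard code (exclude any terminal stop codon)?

96

Asn: 2 codons.
Val: 4 codons.
Asn: 2 codons.
Phe: 2 codons.
Ile: 3 codons.
2 × 4 × 2 × 2 × 3 = 96.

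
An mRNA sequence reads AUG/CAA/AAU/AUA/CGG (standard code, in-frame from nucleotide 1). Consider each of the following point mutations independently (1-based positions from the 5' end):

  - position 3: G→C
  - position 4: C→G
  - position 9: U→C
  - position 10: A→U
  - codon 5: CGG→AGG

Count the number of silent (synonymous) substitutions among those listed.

2

Codon 1: AUG (Met) → AUC (Ile) — missense.
Codon 2: CAA (Gln) → GAA (Glu) — missense.
Codon 3: AAU (Asn) → AAC (Asn) — synonymous.
Codon 4: AUA (Ile) → UUA (Leu) — missense.
Codon 5: CGG (Arg) → AGG (Arg) — synonymous.
Synonymous: 2 of 5.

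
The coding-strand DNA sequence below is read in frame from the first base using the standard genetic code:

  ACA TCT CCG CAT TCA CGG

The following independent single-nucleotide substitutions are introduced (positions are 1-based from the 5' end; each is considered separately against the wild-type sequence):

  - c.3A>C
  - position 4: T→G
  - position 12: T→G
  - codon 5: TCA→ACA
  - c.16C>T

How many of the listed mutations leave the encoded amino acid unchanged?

1

Codon 1: ACA (Thr) → ACC (Thr) — synonymous.
Codon 2: TCT (Ser) → GCT (Ala) — missense.
Codon 4: CAT (His) → CAG (Gln) — missense.
Codon 5: TCA (Ser) → ACA (Thr) — missense.
Codon 6: CGG (Arg) → TGG (Trp) — missense.
Synonymous: 1 of 5.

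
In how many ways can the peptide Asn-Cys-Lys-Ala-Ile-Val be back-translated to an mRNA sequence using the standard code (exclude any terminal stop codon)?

Asn: 2 codons.
Cys: 2 codons.
Lys: 2 codons.
Ala: 4 codons.
Ile: 3 codons.
Val: 4 codons.
2 × 2 × 2 × 4 × 3 × 4 = 384.

384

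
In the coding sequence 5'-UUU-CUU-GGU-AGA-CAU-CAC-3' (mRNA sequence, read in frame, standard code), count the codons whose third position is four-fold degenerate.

2

Codon 1 UUU (Phe): third position 2-fold.
Codon 2 CUU (Leu): third position 4-fold.
Codon 3 GGU (Gly): third position 4-fold.
Codon 4 AGA (Arg): third position 2-fold.
Codon 5 CAU (His): third position 2-fold.
Codon 6 CAC (His): third position 2-fold.
Four-fold degenerate third positions: 2.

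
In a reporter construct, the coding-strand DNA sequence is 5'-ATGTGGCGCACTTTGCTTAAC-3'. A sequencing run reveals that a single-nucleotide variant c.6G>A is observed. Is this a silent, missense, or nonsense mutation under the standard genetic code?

nonsense

Position 6 falls in codon 2: TGG → Trp.
After the substitution the codon is TGA → Stop.
The new codon is a stop codon, so this is a nonsense mutation.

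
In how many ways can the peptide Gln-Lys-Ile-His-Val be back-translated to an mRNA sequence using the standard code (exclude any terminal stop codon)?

Gln: 2 codons.
Lys: 2 codons.
Ile: 3 codons.
His: 2 codons.
Val: 4 codons.
2 × 2 × 3 × 2 × 4 = 96.

96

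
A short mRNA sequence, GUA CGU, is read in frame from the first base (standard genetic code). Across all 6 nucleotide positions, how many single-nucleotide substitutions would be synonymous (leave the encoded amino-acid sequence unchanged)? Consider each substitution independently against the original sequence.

Codon 1 (GUA, Val): 3 synonymous substitutions.
Codon 2 (CGU, Arg): 3 synonymous substitutions.
Total: 3 + 3 = 6.

6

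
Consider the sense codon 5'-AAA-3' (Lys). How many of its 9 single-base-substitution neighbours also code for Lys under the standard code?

1

Position 1: none → 0 synonymous.
Position 2: none → 0 synonymous.
Position 3: AAG → 1 synonymous.
Total: 0 + 0 + 1 = 1.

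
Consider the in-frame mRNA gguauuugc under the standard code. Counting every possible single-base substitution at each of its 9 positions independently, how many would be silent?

6

Codon 1 (GGU, Gly): 3 synonymous substitutions.
Codon 2 (AUU, Ile): 2 synonymous substitutions.
Codon 3 (UGC, Cys): 1 synonymous substitution.
Total: 3 + 2 + 1 = 6.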